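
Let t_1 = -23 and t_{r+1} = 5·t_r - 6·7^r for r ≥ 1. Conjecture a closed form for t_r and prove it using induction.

t_r = -2·5^(r - 1) - 3·7^r

Computing the first terms: t_1 = -23, t_2 = -157, t_3 = -1079. This suggests t_r = -2·5^(r - 1) - 3·7^r.
Base step (r = 1): the formula gives -23 = -23 = t_1.
Inductive step: suppose the statement holds for some p ≥ 1, so t_p = -2·5^(p - 1) - 3·7^p.
Then t_{p+1} = 5·t_p - 6·7^p = 5·(-2·5^(p - 1) - 3·7^p) - 6·7^p = -2·5^p - 3·7^(p + 1) = -2·5^((p+1) - 1) - 3·7^(p+1),
which is the claimed formula at r = p+1.
By induction, the statement is established for all r ≥ 1.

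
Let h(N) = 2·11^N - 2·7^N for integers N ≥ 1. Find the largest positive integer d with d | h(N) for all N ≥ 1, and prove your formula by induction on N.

Computing the first values: h(1) = 8 and h(2) = 144; gcd(8, 144) = 8, so d ≤ 8.
We prove 8 | 2·11^N - 2·7^N for all N ≥ 1 by induction on N.
Base case (N = 1): h(1) = 8 = 8·(1), so 8 | h(1).
Inductive step: assume the claim holds for N = i, i.e. 8 | h(i). Then
h(i+1) − 11·h(i) = (2·11^(i+1) - 2·7^(i+1)) − 11·(2·11^i - 2·7^i) = (-2)·7^i·(7 − 11) = (8)·7^i. Since 8 | h(i) by the inductive hypothesis, 8 | 11·h(i); and 8 | 8 since 8 = 8·1. Therefore 8 | h(i+1).
By the principle of mathematical induction, the result holds for all N ≥ 1.
Therefore the largest such d is 8.

d = 8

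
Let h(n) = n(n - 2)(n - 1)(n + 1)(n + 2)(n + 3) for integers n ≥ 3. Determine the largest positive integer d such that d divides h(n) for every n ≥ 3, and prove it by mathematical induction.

d = 720

Computing the first values: h(3) = 720 and h(4) = 5040; gcd(720, 5040) = 720, so d ≤ 720.
We prove 720 | n(n - 2)(n - 1)(n + 1)(n + 2)(n + 3) for all n ≥ 3 by induction on n.
Base step (n = 3): h(3) = 720 = 720·(1), so 720 | h(3).
Inductive step: suppose the statement holds for some j ≥ 3, i.e. 720 | h(j). Then
h(j+1) − h(j) = (j-1)·j·(j+1)·(j+2)·(j+3)·(j+4) − (j-2)·(j-1)·j·(j+1)·(j+2)·(j+3) = (j-1)·j·(j+1)·(j+2)·(j+3)·[(j+4) − (j-2)] = 6·(j-1)·j·(j+1)·(j+2)·(j+3). The product of 5 consecutive integers is divisible by (5)! = 120, so h(j+1) − h(j) is divisible by 6·120 = 720. By the inductive hypothesis 720 | h(j), hence 720 | h(j+1).
Hence, by induction on n, the claim holds for every n ≥ 3.
Therefore the largest such d is 720.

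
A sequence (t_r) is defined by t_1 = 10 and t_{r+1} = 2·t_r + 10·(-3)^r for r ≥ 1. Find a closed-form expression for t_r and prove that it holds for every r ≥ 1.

Computing the first terms: t_1 = 10, t_2 = -10, t_3 = 70. This suggests t_r = -2(-3)^r + 2^(r + 1).
When r = 1: the formula gives 10 = 10 = t_1.
Inductive step: suppose the statement holds for some i ≥ 1, so t_i = -2(-3)^i + 2^(i + 1).
Then t_{i+1} = 2·t_i + 10·(-3)^i = 2·(-2(-3)^i + 2^(i + 1)) + 10·(-3)^i = -2(-3)^(i + 1) + 2^(i + 2) = -2(-3)^(i+1) + 2^((i+1) + 1),
which is the claimed formula at r = i+1.
This completes the induction.

t_r = -2(-3)^r + 2^(r + 1)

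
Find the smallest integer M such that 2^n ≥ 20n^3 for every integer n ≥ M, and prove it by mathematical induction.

M = 17

At n = 16: 65536 < 81920, so the inequality fails and M ≥ 17. We prove 2^n ≥ 20n^3 for all n ≥ 17.
When n = 17: 2^n = 131072 and 20n^3 = 98260, so 131072 ≥ 98260.
Inductive step: assume the claim holds for n = i, so 2^i ≥ 20i^3.
Then 2^(i + 1) = 2·(2^i) ≥ 2·(20i^3).
Also, for i ≥ 17 we have 2·(20i^3) ≥ 20(i+1)^3, since 2 ≥ (1 + 1/i)^3 for all i ≥ 17.
Combining, 2^(i + 1) ≥ 20(i+1)^3.
Hence, by induction on n, the claim holds for every n ≥ 17.
Hence the smallest such M is 17.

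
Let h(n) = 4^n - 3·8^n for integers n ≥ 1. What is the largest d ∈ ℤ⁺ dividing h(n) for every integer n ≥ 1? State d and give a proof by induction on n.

Computing the first values: h(1) = -20 and h(2) = -176; gcd(-20, -176) = 4, so d ≤ 4.
We prove 4 | 4^n - 3·8^n for all n ≥ 1 by induction on n.
Base step (n = 1): h(1) = -20 = 4·(-5), so 4 | h(1).
For the inductive step, assume it holds for an arbitrary p ≥ 1, i.e. 4 | h(p). Then
h(p+1) − 8·h(p) = (4^(p+1) - 3·8^(p+1)) − 8·(4^p - 3·8^p) = (1)·4^p·(4 − 8) = (-4)·4^p. Since 4 | h(p) by the inductive hypothesis, 4 | 8·h(p); and 4 | -4 since -4 = 4·-1. Therefore 4 | h(p+1).
This completes the induction.
Therefore the largest such d is 4.

d = 4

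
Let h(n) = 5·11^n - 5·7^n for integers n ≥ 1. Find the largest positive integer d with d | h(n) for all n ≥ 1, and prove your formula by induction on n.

Computing the first values: h(1) = 20 and h(2) = 360; gcd(20, 360) = 20, so d ≤ 20.
We prove 20 | 5·11^n - 5·7^n for all n ≥ 1 by induction on n.
Base step (n = 1): h(1) = 20 = 20·(1), so 20 | h(1).
For the inductive step, assume it holds for an arbitrary m ≥ 1, i.e. 20 | h(m). Then
h(m+1) − 11·h(m) = (5·11^(m+1) - 5·7^(m+1)) − 11·(5·11^m - 5·7^m) = (-5)·7^m·(7 − 11) = (20)·7^m. Since 20 | h(m) by the inductive hypothesis, 20 | 11·h(m); and 20 | 20 since 20 = 20·1. Therefore 20 | h(m+1).
By the principle of mathematical induction, the result holds for all n ≥ 1.
Therefore the largest such d is 20.

d = 20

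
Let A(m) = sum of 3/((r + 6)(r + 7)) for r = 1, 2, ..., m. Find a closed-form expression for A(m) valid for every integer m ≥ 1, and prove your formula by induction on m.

We claim A(m) = 3m/(7(m + 7)) for all m ≥ 1.
Base case (m = 1): A(1) = 3/56, and the closed form gives 3/56. They agree.
Suppose the result is true for m = r, so A(r) = 3r/(7(r + 7)).
Then A(r+1) = A(r) + (3/((r + 7)(r + 8))) = (3r/(7(r + 7))) + (3/((r + 7)(r + 8))).
Simplifying, A(r+1) = 3(r + 1)/(7(r + 8)) = 3(r+1)/(7((r+1) + 7)),
which is the closed form with m = r+1.
By induction, the statement is established for all m ≥ 1.

A(m) = 3m/(7(m + 7))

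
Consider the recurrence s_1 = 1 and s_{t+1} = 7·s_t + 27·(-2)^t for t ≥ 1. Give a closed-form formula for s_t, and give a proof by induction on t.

s_t = -3(-2)^t - 5·7^(t - 1)

Computing the first terms: s_1 = 1, s_2 = -47, s_3 = -221. This suggests s_t = -3(-2)^t - 5·7^(t - 1).
For the base case t = 1: the formula gives 1 = 1 = s_1.
Inductive step: assume the claim holds for t = i, so s_i = -3(-2)^i - 5·7^(i - 1).
Then s_{i+1} = 7·s_i + 27·(-2)^i = 7·(-3(-2)^i - 5·7^(i - 1)) + 27·(-2)^i = -3(-2)^(i + 1) - 5·7^i = -3(-2)^(i+1) - 5·7^((i+1) - 1),
which is the claimed formula at t = i+1.
By the principle of mathematical induction, the result holds for all t ≥ 1.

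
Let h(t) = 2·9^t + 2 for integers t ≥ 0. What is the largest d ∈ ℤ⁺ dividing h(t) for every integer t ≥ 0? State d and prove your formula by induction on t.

d = 4

Computing the first values: h(0) = 4 and h(1) = 20; gcd(4, 20) = 4, so d ≤ 4.
We prove 4 | 2·9^t + 2 for all t ≥ 0 by induction on t.
For the base case t = 0: h(0) = 4 = 4·(1), so 4 | h(0).
Inductive step: assume the claim holds for t = r, i.e. 4 | h(r). Then
h(r+1) = 2·9^(r+1) + 2 = 9·(2·9^r + 2) - 16 = 9·h(r) - 16. The first term is divisible by 4 by the inductive hypothesis, and -16 is divisible by 4. Hence 4 | h(r+1).
By the principle of mathematical induction, the result holds for all t ≥ 0.
Therefore the largest such d is 4.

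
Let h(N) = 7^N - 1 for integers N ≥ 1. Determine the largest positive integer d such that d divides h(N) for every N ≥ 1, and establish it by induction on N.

Computing the first values: h(1) = 6 and h(2) = 48; gcd(6, 48) = 6, so d ≤ 6.
We prove 6 | 7^N - 1 for all N ≥ 1 by induction on N.
Base case (N = 1): h(1) = 6 = 6·(1), so 6 | h(1).
Suppose the result is true for N = p, i.e. 6 | h(p). Then
7^{p+1} − 1^{p+1} = 7·7^p − 1·1^p = 7·(7^p − 1^p) + (6)·1^p. The first term is divisible by 6 by the inductive hypothesis, and the second term (6)·1^p is divisible by 6 since 6 | 6. Hence 6 | h(p+1).
By the principle of mathematical induction, the result holds for all N ≥ 1.
Therefore the largest such d is 6.

d = 6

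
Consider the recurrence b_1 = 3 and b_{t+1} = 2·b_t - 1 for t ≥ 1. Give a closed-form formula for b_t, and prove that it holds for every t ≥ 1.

Computing the first terms: b_1 = 3, b_2 = 5, b_3 = 9. This suggests b_t = 2^t + 1.
When t = 1: the formula gives 3 = 3 = b_1.
For the inductive step, assume it holds for an arbitrary i ≥ 1, so b_i = 2^i + 1.
Then b_{i+1} = 2·b_i - 1 = 2·(2^i + 1) - 1 = 2^(i + 1) + 1,
which is the claimed formula at t = i+1.
By induction, the statement is established for all t ≥ 1.

b_t = 2^t + 1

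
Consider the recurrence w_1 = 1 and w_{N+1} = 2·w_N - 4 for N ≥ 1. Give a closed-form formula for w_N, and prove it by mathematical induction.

w_N = -3·2^(N - 1) + 4

Computing the first terms: w_1 = 1, w_2 = -2, w_3 = -8. This suggests w_N = -3·2^(N - 1) + 4.
For the base case N = 1: the formula gives 1 = 1 = w_1.
Inductive step: assume the claim holds for N = j, so w_j = -3·2^(j - 1) + 4.
Then w_{j+1} = 2·w_j - 4 = 2·(-3·2^(j - 1) + 4) - 4 = -3·2^j + 4 = -3·2^((j+1) - 1) + 4,
which is the claimed formula at N = j+1.
This completes the induction.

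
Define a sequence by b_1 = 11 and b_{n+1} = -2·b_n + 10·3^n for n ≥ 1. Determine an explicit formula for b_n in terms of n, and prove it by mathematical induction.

Computing the first terms: b_1 = 11, b_2 = 8, b_3 = 74. This suggests b_n = 5(-2)^(n - 1) + 2·3^n.
When n = 1: the formula gives 11 = 11 = b_1.
For the inductive step, assume it holds for an arbitrary i ≥ 1, so b_i = 5(-2)^(i - 1) + 2·3^i.
Then b_{i+1} = -2·b_i + 10·3^i = -2·(5(-2)^(i - 1) + 2·3^i) + 10·3^i = 5(-2)^i + 2·3^(i + 1) = 5(-2)^((i+1) - 1) + 2·3^(i+1),
which is the claimed formula at n = i+1.
By the principle of mathematical induction, the result holds for all n ≥ 1.

b_n = 5(-2)^(n - 1) + 2·3^n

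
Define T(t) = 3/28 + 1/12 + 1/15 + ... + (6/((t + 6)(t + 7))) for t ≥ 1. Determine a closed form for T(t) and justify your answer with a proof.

We claim T(t) = 6t/(7(t + 7)) for all t ≥ 1.
Base case (t = 1): T(1) = 3/28, and the closed form gives 3/28. They agree.
Inductive step: suppose the statement holds for some k ≥ 1, so T(k) = 6k/(7(k + 7)).
Then T(k+1) = T(k) + (6/((k + 7)(k + 8))) = (6k/(7(k + 7))) + (6/((k + 7)(k + 8))).
Simplifying, T(k+1) = 6(k + 1)/(7(k + 8)) = 6(k+1)/(7((k+1) + 7)),
which is the closed form with t = k+1.
Hence, by induction on t, the claim holds for every t ≥ 1.

T(t) = 6t/(7(t + 7))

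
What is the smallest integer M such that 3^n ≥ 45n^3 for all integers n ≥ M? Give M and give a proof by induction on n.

At n = 9: 19683 < 32805, so the inequality fails and M ≥ 10. We prove 3^n ≥ 45n^3 for all n ≥ 10.
For the base case n = 10: 3^n = 59049 and 45n^3 = 45000, so 59049 ≥ 45000.
Suppose the result is true for n = r, so 3^r ≥ 45r^3.
Then 3^(r + 1) = 3·(3^r) ≥ 3·(45r^3).
Also, for r ≥ 10 we have 3·(45r^3) ≥ 45(r+1)^3, since 3 ≥ (1 + 1/r)^3 for all r ≥ 10.
Combining, 3^(r + 1) ≥ 45(r+1)^3.
Hence, by induction on n, the claim holds for every n ≥ 10.
Hence the smallest such M is 10.

M = 10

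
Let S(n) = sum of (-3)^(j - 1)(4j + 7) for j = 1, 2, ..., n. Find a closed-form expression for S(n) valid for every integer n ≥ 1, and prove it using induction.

We claim S(n) = -(-3)^n(n + 2) + 2 for all n ≥ 1.
Base step (n = 1): S(1) = 11, and the closed form gives 11. They agree.
Suppose the result is true for n = j, so S(j) = -(-3)^j(j + 2) + 2.
Then S(j+1) = S(j) + ((-3)^j(4j + 11)) = (-(-3)^j(j + 2) + 2) + ((-3)^j(4j + 11)).
Simplifying, S(j+1) = -(-3)^(j + 1)j + (-3)^(j + 2) + 2 = -(-3)^(j+1)((j+1) + 2) + 2,
which is the closed form with n = j+1.
Hence, by induction on n, the claim holds for every n ≥ 1.

S(n) = -(-3)^n(n + 2) + 2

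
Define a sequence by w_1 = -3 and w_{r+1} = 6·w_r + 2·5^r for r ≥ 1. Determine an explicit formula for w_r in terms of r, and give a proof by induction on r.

Computing the first terms: w_1 = -3, w_2 = -8, w_3 = 2. This suggests w_r = -2·5^r + 7·6^(r - 1).
Base step (r = 1): the formula gives -3 = -3 = w_1.
Inductive step: assume the claim holds for r = k, so w_k = -2·5^k + 7·6^(k - 1).
Then w_{k+1} = 6·w_k + 2·5^k = 6·(-2·5^k + 7·6^(k - 1)) + 2·5^k = -2·5^(k + 1) + 7·6^k = -2·5^(k+1) + 7·6^((k+1) - 1),
which is the claimed formula at r = k+1.
By the principle of mathematical induction, the result holds for all r ≥ 1.

w_r = -2·5^r + 7·6^(r - 1)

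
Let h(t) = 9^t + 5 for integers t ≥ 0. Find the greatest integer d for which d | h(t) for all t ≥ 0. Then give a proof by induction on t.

d = 2

Computing the first values: h(0) = 6 and h(1) = 14; gcd(6, 14) = 2, so d ≤ 2.
We prove 2 | 9^t + 5 for all t ≥ 0 by induction on t.
When t = 0: h(0) = 6 = 2·(3), so 2 | h(0).
For the inductive step, assume it holds for an arbitrary m ≥ 0, i.e. 2 | h(m). Then
h(m+1) = 9^(m+1) + 5 = 9·(9^m + 5) - 40 = 9·h(m) - 40. The first term is divisible by 2 by the inductive hypothesis, and -40 is divisible by 2. Hence 2 | h(m+1).
By the principle of mathematical induction, the result holds for all t ≥ 0.
Therefore the largest such d is 2.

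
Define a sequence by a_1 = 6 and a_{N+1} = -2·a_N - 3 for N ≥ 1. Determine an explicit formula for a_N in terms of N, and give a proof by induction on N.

a_N = 7(-2)^(N - 1) - 1

Computing the first terms: a_1 = 6, a_2 = -15, a_3 = 27. This suggests a_N = 7(-2)^(N - 1) - 1.
When N = 1: the formula gives 6 = 6 = a_1.
Inductive step: suppose the statement holds for some r ≥ 1, so a_r = 7(-2)^(r - 1) - 1.
Then a_{r+1} = -2·a_r - 3 = -2·(7(-2)^(r - 1) - 1) - 3 = 7(-2)^r - 1 = 7(-2)^((r+1) - 1) - 1,
which is the claimed formula at N = r+1.
This completes the induction.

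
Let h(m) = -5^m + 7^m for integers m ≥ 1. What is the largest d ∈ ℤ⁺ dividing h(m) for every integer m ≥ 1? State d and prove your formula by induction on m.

Computing the first values: h(1) = 2 and h(2) = 24; gcd(2, 24) = 2, so d ≤ 2.
We prove 2 | -5^m + 7^m for all m ≥ 1 by induction on m.
Base step (m = 1): h(1) = 2 = 2·(1), so 2 | h(1).
For the inductive step, assume it holds for an arbitrary p ≥ 1, i.e. 2 | h(p). Then
7^{p+1} − 5^{p+1} = 7·7^p − 5·5^p = 7·(7^p − 5^p) + (2)·5^p. The first term is divisible by 2 by the inductive hypothesis, and the second term (2)·5^p is divisible by 2 since 2 | 2. Hence 2 | h(p+1).
This completes the induction.
Therefore the largest such d is 2.

d = 2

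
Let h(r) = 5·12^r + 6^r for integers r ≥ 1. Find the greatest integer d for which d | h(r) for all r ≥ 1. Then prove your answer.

d = 6

Computing the first values: h(1) = 66 and h(2) = 756; gcd(66, 756) = 6, so d ≤ 6.
We prove 6 | 5·12^r + 6^r for all r ≥ 1 by induction on r.
For the base case r = 1: h(1) = 66 = 6·(11), so 6 | h(1).
Inductive step: assume the claim holds for r = j, i.e. 6 | h(j). Then
h(j+1) − 12·h(j) = (5·12^(j+1) + 6^(j+1)) − 12·(5·12^j + 6^j) = (1)·6^j·(6 − 12) = (-6)·6^j. Since 6 | h(j) by the inductive hypothesis, 6 | 12·h(j); and 6 | -6 since -6 = 6·-1. Therefore 6 | h(j+1).
This completes the induction.
Therefore the largest such d is 6.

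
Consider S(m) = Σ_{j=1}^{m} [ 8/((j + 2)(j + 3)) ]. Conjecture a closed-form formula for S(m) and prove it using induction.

We claim S(m) = 8m/(3(m + 3)) for all m ≥ 1.
For the base case m = 1: S(1) = 2/3, and the closed form gives 2/3. They agree.
Suppose the result is true for m = j, so S(j) = 8j/(3(j + 3)).
Then S(j+1) = S(j) + (8/((j + 3)(j + 4))) = (8j/(3(j + 3))) + (8/((j + 3)(j + 4))).
Simplifying, S(j+1) = 8(j + 1)/(3(j + 4)) = 8(j+1)/(3((j+1) + 3)),
which is the closed form with m = j+1.
Hence, by induction on m, the claim holds for every m ≥ 1.

S(m) = 8m/(3(m + 3))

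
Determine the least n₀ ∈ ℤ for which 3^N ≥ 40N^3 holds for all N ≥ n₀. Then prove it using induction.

At N = 9: 19683 < 29160, so the inequality fails and n₀ ≥ 10. We prove 3^N ≥ 40N^3 for all N ≥ 10.
For the base case N = 10: 3^N = 59049 and 40N^3 = 40000, so 59049 ≥ 40000.
Suppose the result is true for N = k, so 3^k ≥ 40k^3.
Then 3^(k + 1) = 3·(3^k) ≥ 3·(40k^3).
Also, for k ≥ 10 we have 3·(40k^3) ≥ 40(k+1)^3, since 3 ≥ (1 + 1/k)^3 for all k ≥ 10.
Combining, 3^(k + 1) ≥ 40(k+1)^3.
Hence, by induction on N, the claim holds for every N ≥ 10.
Hence the smallest such n₀ is 10.

n₀ = 10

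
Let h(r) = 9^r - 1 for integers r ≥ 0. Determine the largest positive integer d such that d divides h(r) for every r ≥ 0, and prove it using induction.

Computing the first values: h(0) = 0 and h(1) = 8; gcd(0, 8) = 8, so d ≤ 8.
We prove 8 | 9^r - 1 for all r ≥ 0 by induction on r.
Base case (r = 0): h(0) = 0 = 8·(0), so 8 | h(0).
Inductive step: assume the claim holds for r = i, i.e. 8 | h(i). Then
h(i+1) = 9^(i+1) - 1 = 9·(9^i - 1) + 8 = 9·h(i) + 8. The first term is divisible by 8 by the inductive hypothesis, and 8 is divisible by 8. Hence 8 | h(i+1).
This completes the induction.
Therefore the largest such d is 8.

d = 8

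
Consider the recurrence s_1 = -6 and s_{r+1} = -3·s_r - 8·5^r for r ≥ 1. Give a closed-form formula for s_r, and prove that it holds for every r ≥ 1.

Computing the first terms: s_1 = -6, s_2 = -22, s_3 = -134. This suggests s_r = -(-3)^(r - 1) - 5^r.
When r = 1: the formula gives -6 = -6 = s_1.
Inductive step: assume the claim holds for r = p, so s_p = -(-3)^(p - 1) - 5^p.
Then s_{p+1} = -3·s_p - 8·5^p = -3·(-(-3)^(p - 1) - 5^p) - 8·5^p = -(-3)^p - 5^(p + 1) = -(-3)^((p+1) - 1) - 5^(p+1),
which is the claimed formula at r = p+1.
This completes the induction.

s_r = -(-3)^(r - 1) - 5^r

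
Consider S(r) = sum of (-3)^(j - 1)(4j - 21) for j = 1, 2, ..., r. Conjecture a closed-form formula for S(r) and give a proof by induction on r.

We claim S(r) = (-3)^r(-r + 5) - 5 for all r ≥ 1.
When r = 1: S(1) = -17, and the closed form gives -17. They agree.
Suppose the result is true for r = j, so S(j) = (-3)^j(-j + 5) - 5.
Then S(j+1) = S(j) + ((-3)^j(4j - 17)) = ((-3)^j(-j + 5) - 5) + ((-3)^j(4j - 17)).
Simplifying, S(j+1) = 3(-3)^j·j - 12(-3)^j - 5 = (-3)^(j+1)(-(j+1) + 5) - 5,
which is the closed form with r = j+1.
By the principle of mathematical induction, the result holds for all r ≥ 1.

S(r) = (-3)^r(-r + 5) - 5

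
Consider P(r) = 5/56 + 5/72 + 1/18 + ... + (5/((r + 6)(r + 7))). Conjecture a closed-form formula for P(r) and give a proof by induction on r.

P(r) = 5r/(7(r + 7))

We claim P(r) = 5r/(7(r + 7)) for all r ≥ 1.
Base case (r = 1): P(1) = 5/56, and the closed form gives 5/56. They agree.
Suppose the result is true for r = m, so P(m) = 5m/(7(m + 7)).
Then P(m+1) = P(m) + (5/((m + 7)(m + 8))) = (5m/(7(m + 7))) + (5/((m + 7)(m + 8))).
Simplifying, P(m+1) = 5(m + 1)/(7(m + 8)) = 5(m+1)/(7((m+1) + 7)),
which is the closed form with r = m+1.
This completes the induction.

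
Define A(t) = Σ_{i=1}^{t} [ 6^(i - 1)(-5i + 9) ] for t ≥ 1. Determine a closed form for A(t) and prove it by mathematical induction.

We claim A(t) = 6^t(-t + 2) - 2 for all t ≥ 1.
Base case (t = 1): A(1) = 4, and the closed form gives 4. They agree.
Inductive step: assume the claim holds for t = i, so A(i) = 6^i(-i + 2) - 2.
Then A(i+1) = A(i) + (6^i(-5i + 4)) = (6^i(-i + 2) - 2) + (6^i(-5i + 4)).
Simplifying, A(i+1) = -6·6^i·i + 6·6^i - 2 = 6^(i+1)(-(i+1) + 2) - 2,
which is the closed form with t = i+1.
By the principle of mathematical induction, the result holds for all t ≥ 1.

A(t) = 6^t(-t + 2) - 2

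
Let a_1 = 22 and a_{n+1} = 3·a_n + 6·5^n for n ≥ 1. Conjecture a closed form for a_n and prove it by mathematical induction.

Computing the first terms: a_1 = 22, a_2 = 96, a_3 = 438. This suggests a_n = 7·3^(n - 1) + 3·5^n.
Base step (n = 1): the formula gives 22 = 22 = a_1.
Inductive step: suppose the statement holds for some p ≥ 1, so a_p = 7·3^(p - 1) + 3·5^p.
Then a_{p+1} = 3·a_p + 6·5^p = 3·(7·3^(p - 1) + 3·5^p) + 6·5^p = 7·3^p + 3·5^(p + 1) = 7·3^((p+1) - 1) + 3·5^(p+1),
which is the claimed formula at n = p+1.
Hence, by induction on n, the claim holds for every n ≥ 1.

a_n = 7·3^(n - 1) + 3·5^n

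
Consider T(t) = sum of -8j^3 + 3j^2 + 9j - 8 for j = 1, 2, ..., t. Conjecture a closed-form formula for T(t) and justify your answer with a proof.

We claim T(t) = -t(2t^3 + 3t^2 - 4t + 3) for all t ≥ 1.
Base step (t = 1): T(1) = -4, and the closed form gives -4. They agree.
Suppose the result is true for t = j, so T(j) = j(-2j^3 - 3j^2 + 4j - 3).
Then T(j+1) = T(j) + (-8j^3 - 21j^2 - 9j - 4) = (j(-2j^3 - 3j^2 + 4j - 3)) + (-8j^3 - 21j^2 - 9j - 4).
Simplifying, T(j+1) = -(j + 1)(2j^3 + 9j^2 + 8j + 4) = -(j+1)(2(j+1)^3 + 3(j+1)^2 - 4(j+1) + 3),
which is the closed form with t = j+1.
By the principle of mathematical induction, the result holds for all t ≥ 1.

T(t) = -t(2t^3 + 3t^2 - 4t + 3)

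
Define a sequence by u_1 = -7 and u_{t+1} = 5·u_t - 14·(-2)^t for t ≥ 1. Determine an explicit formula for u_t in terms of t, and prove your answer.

Computing the first terms: u_1 = -7, u_2 = -7, u_3 = -91. This suggests u_t = -(-2)^(t + 1) - 3·5^(t - 1).
When t = 1: the formula gives -7 = -7 = u_1.
Inductive step: suppose the statement holds for some m ≥ 1, so u_m = -(-2)^(m + 1) - 3·5^(m - 1).
Then u_{m+1} = 5·u_m - 14·(-2)^m = 5·(-(-2)^(m + 1) - 3·5^(m - 1)) - 14·(-2)^m = -(-2)^(m + 2) - 3·5^m = -(-2)^((m+1) + 1) - 3·5^((m+1) - 1),
which is the claimed formula at t = m+1.
This completes the induction.

u_t = -(-2)^(t + 1) - 3·5^(t - 1)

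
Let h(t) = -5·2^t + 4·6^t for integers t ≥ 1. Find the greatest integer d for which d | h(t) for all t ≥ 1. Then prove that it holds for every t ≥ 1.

Computing the first values: h(1) = 14 and h(2) = 124; gcd(14, 124) = 2, so d ≤ 2.
We prove 2 | -5·2^t + 4·6^t for all t ≥ 1 by induction on t.
When t = 1: h(1) = 14 = 2·(7), so 2 | h(1).
Inductive step: suppose the statement holds for some m ≥ 1, i.e. 2 | h(m). Then
h(m+1) − 6·h(m) = (-5·2^(m+1) + 4·6^(m+1)) − 6·(-5·2^m + 4·6^m) = (-5)·2^m·(2 − 6) = (20)·2^m. Since 2 | h(m) by the inductive hypothesis, 2 | 6·h(m); and 2 | 20 since 20 = 2·10. Therefore 2 | h(m+1).
Hence, by induction on t, the claim holds for every t ≥ 1.
Therefore the largest such d is 2.

d = 2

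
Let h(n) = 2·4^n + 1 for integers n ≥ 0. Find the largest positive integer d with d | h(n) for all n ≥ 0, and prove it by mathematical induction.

Computing the first values: h(0) = 3 and h(1) = 9; gcd(3, 9) = 3, so d ≤ 3.
We prove 3 | 2·4^n + 1 for all n ≥ 0 by induction on n.
Base step (n = 0): h(0) = 3 = 3·(1), so 3 | h(0).
Inductive step: assume the claim holds for n = j, i.e. 3 | h(j). Then
h(j+1) = 2·4^(j+1) + 1 = 4·(2·4^j + 1) - 3 = 4·h(j) - 3. The first term is divisible by 3 by the inductive hypothesis, and -3 is divisible by 3. Hence 3 | h(j+1).
By the principle of mathematical induction, the result holds for all n ≥ 0.
Therefore the largest such d is 3.

d = 3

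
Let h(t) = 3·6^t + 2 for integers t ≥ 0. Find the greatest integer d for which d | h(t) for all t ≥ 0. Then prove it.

d = 5

Computing the first values: h(0) = 5 and h(1) = 20; gcd(5, 20) = 5, so d ≤ 5.
We prove 5 | 3·6^t + 2 for all t ≥ 0 by induction on t.
When t = 0: h(0) = 5 = 5·(1), so 5 | h(0).
For the inductive step, assume it holds for an arbitrary i ≥ 0, i.e. 5 | h(i). Then
h(i+1) = 3·6^(i+1) + 2 = 6·(3·6^i + 2) - 10 = 6·h(i) - 10. The first term is divisible by 5 by the inductive hypothesis, and -10 is divisible by 5. Hence 5 | h(i+1).
By the principle of mathematical induction, the result holds for all t ≥ 0.
Therefore the largest such d is 5.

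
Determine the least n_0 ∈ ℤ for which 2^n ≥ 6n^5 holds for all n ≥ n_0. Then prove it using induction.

At n = 26: 67108864 < 71288256, so the inequality fails and n_0 ≥ 27. We prove 2^n ≥ 6n^5 for all n ≥ 27.
Base case (n = 27): 2^n = 134217728 and 6n^5 = 86093442, so 134217728 ≥ 86093442.
Inductive step: suppose the statement holds for some j ≥ 27, so 2^j ≥ 6j^5.
Then 2^(j + 1) = 2·(2^j) ≥ 2·(6j^5).
Also, for j ≥ 27 we have 2·(6j^5) ≥ 6(j+1)^5, since 2 ≥ (1 + 1/j)^5 for all j ≥ 27.
Combining, 2^(j + 1) ≥ 6(j+1)^5.
This completes the induction.
Hence the smallest such n_0 is 27.

n_0 = 27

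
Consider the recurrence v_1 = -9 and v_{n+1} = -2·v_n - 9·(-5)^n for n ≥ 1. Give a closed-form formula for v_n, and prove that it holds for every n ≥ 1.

Computing the first terms: v_1 = -9, v_2 = 63, v_3 = -351. This suggests v_n = -3(-2)^n + 3(-5)^n.
When n = 1: the formula gives -9 = -9 = v_1.
Suppose the result is true for n = r, so v_r = -3(-2)^r + 3(-5)^r.
Then v_{r+1} = -2·v_r - 9·(-5)^r = -2·(-3(-2)^r + 3(-5)^r) - 9·(-5)^r = -3(-2)^(r + 1) + 3(-5)^(r + 1),
which is the claimed formula at n = r+1.
Hence, by induction on n, the claim holds for every n ≥ 1.

v_n = -3(-2)^n + 3(-5)^n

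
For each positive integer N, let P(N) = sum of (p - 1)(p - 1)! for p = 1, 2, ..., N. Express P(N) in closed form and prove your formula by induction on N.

We claim P(N) = N! - 1 for all N ≥ 1.
For the base case N = 1: P(1) = 0, and the closed form gives 0. They agree.
Inductive step: assume the claim holds for N = p, so P(p) = p! - 1.
Then P(p+1) = P(p) + (p·p!) = (p! - 1) + (p·p!).
Simplifying, P(p+1) = (p+1)! - 1,
which is the closed form with N = p+1.
By induction, the statement is established for all N ≥ 1.

P(N) = N! - 1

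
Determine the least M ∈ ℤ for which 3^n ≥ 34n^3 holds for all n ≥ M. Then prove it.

M = 10

At n = 9: 19683 < 24786, so the inequality fails and M ≥ 10. We prove 3^n ≥ 34n^3 for all n ≥ 10.
Base step (n = 10): 3^n = 59049 and 34n^3 = 34000, so 59049 ≥ 34000.
Inductive step: assume the claim holds for n = r, so 3^r ≥ 34r^3.
Then 3^(r + 1) = 3·(3^r) ≥ 3·(34r^3).
Also, for r ≥ 10 we have 3·(34r^3) ≥ 34(r+1)^3, since 3 ≥ (1 + 1/r)^3 for all r ≥ 10.
Combining, 3^(r + 1) ≥ 34(r+1)^3.
This completes the induction.
Hence the smallest such M is 10.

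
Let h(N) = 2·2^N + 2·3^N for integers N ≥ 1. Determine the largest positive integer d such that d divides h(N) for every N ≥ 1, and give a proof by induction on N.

d = 2

Computing the first values: h(1) = 10 and h(2) = 26; gcd(10, 26) = 2, so d ≤ 2.
We prove 2 | 2·2^N + 2·3^N for all N ≥ 1 by induction on N.
Base case (N = 1): h(1) = 10 = 2·(5), so 2 | h(1).
Inductive step: suppose the statement holds for some m ≥ 1, i.e. 2 | h(m). Then
h(m+1) − 3·h(m) = (2·2^(m+1) + 2·3^(m+1)) − 3·(2·2^m + 2·3^m) = (2)·2^m·(2 − 3) = (-2)·2^m. Since 2 | h(m) by the inductive hypothesis, 2 | 3·h(m); and 2 | -2 since -2 = 2·-1. Therefore 2 | h(m+1).
By induction, the statement is established for all N ≥ 1.
Therefore the largest such d is 2.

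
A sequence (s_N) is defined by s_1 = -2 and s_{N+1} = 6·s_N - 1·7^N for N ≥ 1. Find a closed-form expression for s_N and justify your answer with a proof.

Computing the first terms: s_1 = -2, s_2 = -19, s_3 = -163. This suggests s_N = 5·6^(N - 1) - 7^N.
For the base case N = 1: the formula gives -2 = -2 = s_1.
Inductive step: assume the claim holds for N = m, so s_m = 5·6^(m - 1) - 7^m.
Then s_{m+1} = 6·s_m - 1·7^m = 6·(5·6^(m - 1) - 7^m) - 1·7^m = 5·6^m - 7^(m + 1) = 5·6^((m+1) - 1) - 7^(m+1),
which is the claimed formula at N = m+1.
By the principle of mathematical induction, the result holds for all N ≥ 1.

s_N = 5·6^(N - 1) - 7^N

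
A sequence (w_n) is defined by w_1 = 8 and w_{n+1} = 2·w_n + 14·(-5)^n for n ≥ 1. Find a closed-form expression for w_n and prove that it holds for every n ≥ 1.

w_n = -2(-5)^n - 2^n

Computing the first terms: w_1 = 8, w_2 = -54, w_3 = 242. This suggests w_n = -2(-5)^n - 2^n.
Base case (n = 1): the formula gives 8 = 8 = w_1.
Inductive step: assume the claim holds for n = p, so w_p = -2(-5)^p - 2^p.
Then w_{p+1} = 2·w_p + 14·(-5)^p = 2·(-2(-5)^p - 2^p) + 14·(-5)^p = -2(-5)^(p + 1) - 2^(p + 1),
which is the claimed formula at n = p+1.
This completes the induction.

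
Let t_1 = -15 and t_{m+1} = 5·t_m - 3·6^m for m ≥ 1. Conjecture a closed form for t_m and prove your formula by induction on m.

Computing the first terms: t_1 = -15, t_2 = -93, t_3 = -573. This suggests t_m = 3·5^(m - 1) - 3·6^m.
Base case (m = 1): the formula gives -15 = -15 = t_1.
Suppose the result is true for m = p, so t_p = 3·5^(p - 1) - 3·6^p.
Then t_{p+1} = 5·t_p - 3·6^p = 5·(3·5^(p - 1) - 3·6^p) - 3·6^p = 3·5^p - 3·6^(p + 1) = 3·5^((p+1) - 1) - 3·6^(p+1),
which is the claimed formula at m = p+1.
This completes the induction.

t_m = 3·5^(m - 1) - 3·6^m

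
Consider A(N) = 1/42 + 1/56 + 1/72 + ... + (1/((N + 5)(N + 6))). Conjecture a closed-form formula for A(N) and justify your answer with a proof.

A(N) = N/(6(N + 6))

We claim A(N) = N/(6(N + 6)) for all N ≥ 1.
Base step (N = 1): A(1) = 1/42, and the closed form gives 1/42. They agree.
Inductive step: suppose the statement holds for some i ≥ 1, so A(i) = i/(6(i + 6)).
Then A(i+1) = A(i) + (1/((i + 6)(i + 7))) = (i/(6(i + 6))) + (1/((i + 6)(i + 7))).
Simplifying, A(i+1) = (i + 1)/(6(i + 7)) = (i+1)/(6((i+1) + 6)),
which is the closed form with N = i+1.
This completes the induction.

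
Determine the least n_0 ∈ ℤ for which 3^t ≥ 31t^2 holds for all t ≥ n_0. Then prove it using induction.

n_0 = 7

At t = 6: 729 < 1116, so the inequality fails and n_0 ≥ 7. We prove 3^t ≥ 31t^2 for all t ≥ 7.
When t = 7: 3^t = 2187 and 31t^2 = 1519, so 2187 ≥ 1519.
For the inductive step, assume it holds for an arbitrary k ≥ 7, so 3^k ≥ 31k^2.
Then 3^(k + 1) = 3·(3^k) ≥ 3·(31k^2).
Also, for k ≥ 7 we have 3·(31k^2) ≥ 31(k+1)^2, since 3 ≥ (1 + 1/k)^2 for all k ≥ 7.
Combining, 3^(k + 1) ≥ 31(k+1)^2.
This completes the induction.
Hence the smallest such n_0 is 7.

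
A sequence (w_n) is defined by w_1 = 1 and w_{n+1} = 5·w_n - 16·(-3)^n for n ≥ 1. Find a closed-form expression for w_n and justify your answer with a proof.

w_n = 2(-3)^n + 7·5^(n - 1)

Computing the first terms: w_1 = 1, w_2 = 53, w_3 = 121. This suggests w_n = 2(-3)^n + 7·5^(n - 1).
For the base case n = 1: the formula gives 1 = 1 = w_1.
Inductive step: assume the claim holds for n = p, so w_p = 2(-3)^p + 7·5^(p - 1).
Then w_{p+1} = 5·w_p - 16·(-3)^p = 5·(2(-3)^p + 7·5^(p - 1)) - 16·(-3)^p = 2(-3)^(p + 1) + 7·5^p = 2(-3)^(p+1) + 7·5^((p+1) - 1),
which is the claimed formula at n = p+1.
By induction, the statement is established for all n ≥ 1.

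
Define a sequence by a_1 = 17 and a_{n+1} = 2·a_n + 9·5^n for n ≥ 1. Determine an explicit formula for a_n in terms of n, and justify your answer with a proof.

a_n = 2^n + 3·5^n

Computing the first terms: a_1 = 17, a_2 = 79, a_3 = 383. This suggests a_n = 2^n + 3·5^n.
When n = 1: the formula gives 17 = 17 = a_1.
For the inductive step, assume it holds for an arbitrary p ≥ 1, so a_p = 2^p + 3·5^p.
Then a_{p+1} = 2·a_p + 9·5^p = 2·(2^p + 3·5^p) + 9·5^p = 2^(p + 1) + 3·5^(p + 1),
which is the claimed formula at n = p+1.
This completes the induction.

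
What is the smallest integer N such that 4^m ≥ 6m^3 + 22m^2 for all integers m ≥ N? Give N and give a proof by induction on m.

N = 6

At m = 5: 1024 < 1300, so the inequality fails and N ≥ 6. We prove 4^m ≥ 6m^3 + 22m^2 for all m ≥ 6.
When m = 6: 4^m = 4096 and 6m^3 + 22m^2 = 2088, so 4096 ≥ 2088.
Suppose the result is true for m = r, so 4^r ≥ 6r^3 + 22r^2.
Then 4^(r + 1) = 4·(4^r) ≥ 4·(6r^3 + 22r^2).
Also, for r ≥ 6 we have 4·(6r^3 + 22r^2) ≥ 6(r+1)^3 + 22(r+1)^2, since 4·(6r^3 + 22r^2) − (6(r+1)^3 + 22(r+1)^2) = 18r^3 + 48r^2 - 62r - 28, which is nonnegative for all r ≥ 6.
Combining, 4^(r + 1) ≥ 6(r+1)^3 + 22(r+1)^2.
Hence, by induction on m, the claim holds for every m ≥ 6.
Hence the smallest such N is 6.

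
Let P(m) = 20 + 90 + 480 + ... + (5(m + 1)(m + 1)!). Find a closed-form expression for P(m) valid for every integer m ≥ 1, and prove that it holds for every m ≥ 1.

P(m) = 5(m + 2)! - 10

We claim P(m) = 5(m + 2)! - 10 for all m ≥ 1.
When m = 1: P(1) = 20, and the closed form gives 20. They agree.
Inductive step: assume the claim holds for m = i, so P(i) = 5(i + 2)! - 10.
Then P(i+1) = P(i) + (5(i + 2)(i + 2)!) = (5(i + 2)! - 10) + (5(i + 2)(i + 2)!).
Simplifying, P(i+1) = 5((i+1) + 2)! - 10,
which is the closed form with m = i+1.
By the principle of mathematical induction, the result holds for all m ≥ 1.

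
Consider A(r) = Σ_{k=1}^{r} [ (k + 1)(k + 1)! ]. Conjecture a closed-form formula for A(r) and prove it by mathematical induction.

We claim A(r) = (r + 2)! - 2 for all r ≥ 1.
Base case (r = 1): A(1) = 4, and the closed form gives 4. They agree.
Inductive step: assume the claim holds for r = k, so A(k) = (k + 2)! - 2.
Then A(k+1) = A(k) + ((k + 2)(k + 2)!) = ((k + 2)! - 2) + ((k + 2)(k + 2)!).
Simplifying, A(k+1) = ((k+1) + 2)! - 2,
which is the closed form with r = k+1.
By induction, the statement is established for all r ≥ 1.

A(r) = (r + 2)! - 2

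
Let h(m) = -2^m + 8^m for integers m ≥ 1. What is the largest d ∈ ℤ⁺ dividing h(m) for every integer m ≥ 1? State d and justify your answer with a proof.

Computing the first values: h(1) = 6 and h(2) = 60; gcd(6, 60) = 6, so d ≤ 6.
We prove 6 | -2^m + 8^m for all m ≥ 1 by induction on m.
Base case (m = 1): h(1) = 6 = 6·(1), so 6 | h(1).
Suppose the result is true for m = i, i.e. 6 | h(i). Then
8^{i+1} − 2^{i+1} = 8·8^i − 2·2^i = 8·(8^i − 2^i) + (6)·2^i. The first term is divisible by 6 by the inductive hypothesis, and the second term (6)·2^i is divisible by 6 since 6 | 6. Hence 6 | h(i+1).
By induction, the statement is established for all m ≥ 1.
Therefore the largest such d is 6.

d = 6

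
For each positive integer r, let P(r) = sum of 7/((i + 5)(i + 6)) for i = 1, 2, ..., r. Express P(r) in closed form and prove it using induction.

We claim P(r) = 7r/(6(r + 6)) for all r ≥ 1.
Base case (r = 1): P(1) = 1/6, and the closed form gives 1/6. They agree.
Suppose the result is true for r = i, so P(i) = 7i/(6(i + 6)).
Then P(i+1) = P(i) + (7/((i + 6)(i + 7))) = (7i/(6(i + 6))) + (7/((i + 6)(i + 7))).
Simplifying, P(i+1) = 7(i + 1)/(6(i + 7)) = 7(i+1)/(6((i+1) + 6)),
which is the closed form with r = i+1.
By the principle of mathematical induction, the result holds for all r ≥ 1.

P(r) = 7r/(6(r + 6))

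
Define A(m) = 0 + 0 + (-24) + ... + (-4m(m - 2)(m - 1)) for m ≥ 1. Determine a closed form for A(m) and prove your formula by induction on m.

We claim A(m) = -m(m - 2)(m - 1)(m + 1) for all m ≥ 1.
Base case (m = 1): A(1) = 0, and the closed form gives 0. They agree.
For the inductive step, assume it holds for an arbitrary k ≥ 1, so A(k) = k(-k^3 + 2k^2 + k - 2).
Then A(k+1) = A(k) + (4k(-k^2 + 1)) = (k(-k^3 + 2k^2 + k - 2)) + (4k(-k^2 + 1)).
Simplifying, A(k+1) = -k(k - 1)(k + 1)(k + 2) = -(k+1)((k+1) - 2)((k+1) - 1)((k+1) + 1),
which is the closed form with m = k+1.
Hence, by induction on m, the claim holds for every m ≥ 1.

A(m) = -m(m - 2)(m - 1)(m + 1)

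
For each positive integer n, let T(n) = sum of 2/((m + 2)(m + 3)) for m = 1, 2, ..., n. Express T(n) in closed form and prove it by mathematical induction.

T(n) = 2n/(3(n + 3))

We claim T(n) = 2n/(3(n + 3)) for all n ≥ 1.
Base case (n = 1): T(1) = 1/6, and the closed form gives 1/6. They agree.
Inductive step: assume the claim holds for n = m, so T(m) = 2m/(3(m + 3)).
Then T(m+1) = T(m) + (2/((m + 3)(m + 4))) = (2m/(3(m + 3))) + (2/((m + 3)(m + 4))).
Simplifying, T(m+1) = 2(m + 1)/(3(m + 4)) = 2(m+1)/(3((m+1) + 3)),
which is the closed form with n = m+1.
Hence, by induction on n, the claim holds for every n ≥ 1.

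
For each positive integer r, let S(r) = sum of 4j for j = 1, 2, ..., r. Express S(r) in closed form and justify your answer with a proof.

We claim S(r) = 2r(r + 1) for all r ≥ 1.
Base case (r = 1): S(1) = 4, and the closed form gives 4. They agree.
Inductive step: suppose the statement holds for some j ≥ 1, so S(j) = 2j(j + 1).
Then S(j+1) = S(j) + (4j + 4) = (2j(j + 1)) + (4j + 4).
Simplifying, S(j+1) = 2(j + 1)(j + 2) = 2(j+1)((j+1) + 1),
which is the closed form with r = j+1.
By induction, the statement is established for all r ≥ 1.

S(r) = 2r(r + 1)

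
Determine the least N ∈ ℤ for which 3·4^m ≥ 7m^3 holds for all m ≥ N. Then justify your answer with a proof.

At m = 2: 48 < 56, so the inequality fails and N ≥ 3. We prove 3·4^m ≥ 7m^3 for all m ≥ 3.
Base step (m = 3): 3·4^m = 192 and 7m^3 = 189, so 192 ≥ 189.
Inductive step: assume the claim holds for m = j, so 3·4^j ≥ 7j^3.
Then 3·4^(j + 1) = 4·(3·4^j) ≥ 4·(7j^3).
Also, for j ≥ 3 we have 4·(7j^3) ≥ 7(j+1)^3, since 4 ≥ (1 + 1/j)^3 for all j ≥ 3.
Combining, 3·4^(j + 1) ≥ 7(j+1)^3.
By induction, the statement is established for all m ≥ 3.
Hence the smallest such N is 3.

N = 3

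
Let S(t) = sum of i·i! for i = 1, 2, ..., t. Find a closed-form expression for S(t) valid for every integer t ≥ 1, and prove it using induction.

We claim S(t) = (t + 1)! - 1 for all t ≥ 1.
When t = 1: S(1) = 1, and the closed form gives 1. They agree.
For the inductive step, assume it holds for an arbitrary i ≥ 1, so S(i) = (i + 1)! - 1.
Then S(i+1) = S(i) + ((i + 1)(i + 1)!) = ((i + 1)! - 1) + ((i + 1)(i + 1)!).
Simplifying, S(i+1) = ((i+1) + 1)! - 1,
which is the closed form with t = i+1.
By induction, the statement is established for all t ≥ 1.

S(t) = (t + 1)! - 1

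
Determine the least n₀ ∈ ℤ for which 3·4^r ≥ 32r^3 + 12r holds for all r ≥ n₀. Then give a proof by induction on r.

n₀ = 6

At r = 5: 3072 < 4060, so the inequality fails and n₀ ≥ 6. We prove 3·4^r ≥ 32r^3 + 12r for all r ≥ 6.
Base case (r = 6): 3·4^r = 12288 and 32r^3 + 12r = 6984, so 12288 ≥ 6984.
For the inductive step, assume it holds for an arbitrary j ≥ 6, so 3·4^j ≥ 32j^3 + 12j.
Then 3·4^(j + 1) = 4·(3·4^j) ≥ 4·(32j^3 + 12j).
Also, for j ≥ 6 we have 4·(32j^3 + 12j) ≥ 32(j+1)^3 + 12(j+1), since 4·(32j^3 + 12j) − (32(j+1)^3 + 12(j+1)) = 96j^3 - 96j^2 - 60j - 44, which is nonnegative for all j ≥ 6.
Combining, 3·4^(j + 1) ≥ 32(j+1)^3 + 12(j+1).
This completes the induction.
Hence the smallest such n₀ is 6.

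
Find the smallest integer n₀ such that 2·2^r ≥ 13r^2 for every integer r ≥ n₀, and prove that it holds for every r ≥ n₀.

n₀ = 10

At r = 9: 1024 < 1053, so the inequality fails and n₀ ≥ 10. We prove 2·2^r ≥ 13r^2 for all r ≥ 10.
For the base case r = 10: 2·2^r = 2048 and 13r^2 = 1300, so 2048 ≥ 1300.
For the inductive step, assume it holds for an arbitrary m ≥ 10, so 2·2^m ≥ 13m^2.
Then 2·2^(m + 1) = 2·(2·2^m) ≥ 2·(13m^2).
Also, for m ≥ 10 we have 2·(13m^2) ≥ 13(m+1)^2, since 2 ≥ (1 + 1/m)^2 for all m ≥ 10.
Combining, 2·2^(m + 1) ≥ 13(m+1)^2.
By induction, the statement is established for all r ≥ 10.
Hence the smallest such n₀ is 10.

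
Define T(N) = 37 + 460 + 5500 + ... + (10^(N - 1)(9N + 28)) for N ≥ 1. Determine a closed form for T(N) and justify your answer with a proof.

We claim T(N) = 10^N(N + 3) - 3 for all N ≥ 1.
For the base case N = 1: T(1) = 37, and the closed form gives 37. They agree.
For the inductive step, assume it holds for an arbitrary i ≥ 1, so T(i) = 10^i(i + 3) - 3.
Then T(i+1) = T(i) + (10^i(9i + 37)) = (10^i(i + 3) - 3) + (10^i(9i + 37)).
Simplifying, T(i+1) = 10·10^i·i + 40·10^i - 3 = 10^(i+1)((i+1) + 3) - 3,
which is the closed form with N = i+1.
This completes the induction.

T(N) = 10^N(N + 3) - 3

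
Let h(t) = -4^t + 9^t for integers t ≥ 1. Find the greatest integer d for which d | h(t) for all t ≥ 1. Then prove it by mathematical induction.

Computing the first values: h(1) = 5 and h(2) = 65; gcd(5, 65) = 5, so d ≤ 5.
We prove 5 | -4^t + 9^t for all t ≥ 1 by induction on t.
For the base case t = 1: h(1) = 5 = 5·(1), so 5 | h(1).
For the inductive step, assume it holds for an arbitrary p ≥ 1, i.e. 5 | h(p). Then
9^{p+1} − 4^{p+1} = 9·9^p − 4·4^p = 9·(9^p − 4^p) + (5)·4^p. The first term is divisible by 5 by the inductive hypothesis, and the second term (5)·4^p is divisible by 5 since 5 | 5. Hence 5 | h(p+1).
By induction, the statement is established for all t ≥ 1.
Therefore the largest such d is 5.

d = 5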